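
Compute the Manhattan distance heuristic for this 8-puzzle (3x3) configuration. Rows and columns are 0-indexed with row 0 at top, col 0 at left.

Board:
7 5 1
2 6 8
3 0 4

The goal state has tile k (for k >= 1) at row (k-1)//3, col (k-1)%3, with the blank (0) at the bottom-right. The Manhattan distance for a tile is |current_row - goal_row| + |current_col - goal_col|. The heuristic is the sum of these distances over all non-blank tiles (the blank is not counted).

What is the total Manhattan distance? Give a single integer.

Tile 7: at (0,0), goal (2,0), distance |0-2|+|0-0| = 2
Tile 5: at (0,1), goal (1,1), distance |0-1|+|1-1| = 1
Tile 1: at (0,2), goal (0,0), distance |0-0|+|2-0| = 2
Tile 2: at (1,0), goal (0,1), distance |1-0|+|0-1| = 2
Tile 6: at (1,1), goal (1,2), distance |1-1|+|1-2| = 1
Tile 8: at (1,2), goal (2,1), distance |1-2|+|2-1| = 2
Tile 3: at (2,0), goal (0,2), distance |2-0|+|0-2| = 4
Tile 4: at (2,2), goal (1,0), distance |2-1|+|2-0| = 3
Sum: 2 + 1 + 2 + 2 + 1 + 2 + 4 + 3 = 17

Answer: 17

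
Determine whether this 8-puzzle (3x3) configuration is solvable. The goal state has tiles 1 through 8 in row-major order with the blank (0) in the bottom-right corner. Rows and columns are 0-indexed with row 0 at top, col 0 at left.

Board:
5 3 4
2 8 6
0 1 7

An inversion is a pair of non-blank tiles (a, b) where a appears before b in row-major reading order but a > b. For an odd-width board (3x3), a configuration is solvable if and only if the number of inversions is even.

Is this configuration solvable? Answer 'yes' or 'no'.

Answer: no

Derivation:
Inversions (pairs i<j in row-major order where tile[i] > tile[j] > 0): 13
13 is odd, so the puzzle is not solvable.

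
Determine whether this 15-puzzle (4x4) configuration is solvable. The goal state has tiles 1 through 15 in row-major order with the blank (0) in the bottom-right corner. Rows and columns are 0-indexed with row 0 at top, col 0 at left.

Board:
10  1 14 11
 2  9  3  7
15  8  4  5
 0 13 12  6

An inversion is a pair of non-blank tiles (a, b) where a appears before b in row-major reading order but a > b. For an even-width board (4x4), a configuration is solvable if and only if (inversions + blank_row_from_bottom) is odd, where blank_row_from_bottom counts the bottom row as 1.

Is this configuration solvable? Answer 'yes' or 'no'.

Inversions: 49
Blank is in row 3 (0-indexed from top), which is row 1 counting from the bottom (bottom = 1).
49 + 1 = 50, which is even, so the puzzle is not solvable.

Answer: no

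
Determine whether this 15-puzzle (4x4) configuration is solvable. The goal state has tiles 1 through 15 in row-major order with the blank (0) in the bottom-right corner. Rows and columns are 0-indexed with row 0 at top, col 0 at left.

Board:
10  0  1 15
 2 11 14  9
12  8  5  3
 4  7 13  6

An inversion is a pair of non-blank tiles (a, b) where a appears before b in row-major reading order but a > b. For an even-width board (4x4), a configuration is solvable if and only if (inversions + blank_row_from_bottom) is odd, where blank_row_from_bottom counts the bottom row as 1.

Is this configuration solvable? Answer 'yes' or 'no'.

Answer: no

Derivation:
Inversions: 58
Blank is in row 0 (0-indexed from top), which is row 4 counting from the bottom (bottom = 1).
58 + 4 = 62, which is even, so the puzzle is not solvable.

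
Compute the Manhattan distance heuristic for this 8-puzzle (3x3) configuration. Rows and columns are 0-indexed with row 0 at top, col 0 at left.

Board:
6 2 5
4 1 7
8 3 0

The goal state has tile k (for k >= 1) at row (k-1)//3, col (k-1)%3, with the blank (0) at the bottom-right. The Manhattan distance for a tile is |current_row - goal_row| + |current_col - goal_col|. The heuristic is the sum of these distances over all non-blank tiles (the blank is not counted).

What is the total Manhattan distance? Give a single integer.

Answer: 14

Derivation:
Tile 6: at (0,0), goal (1,2), distance |0-1|+|0-2| = 3
Tile 2: at (0,1), goal (0,1), distance |0-0|+|1-1| = 0
Tile 5: at (0,2), goal (1,1), distance |0-1|+|2-1| = 2
Tile 4: at (1,0), goal (1,0), distance |1-1|+|0-0| = 0
Tile 1: at (1,1), goal (0,0), distance |1-0|+|1-0| = 2
Tile 7: at (1,2), goal (2,0), distance |1-2|+|2-0| = 3
Tile 8: at (2,0), goal (2,1), distance |2-2|+|0-1| = 1
Tile 3: at (2,1), goal (0,2), distance |2-0|+|1-2| = 3
Sum: 3 + 0 + 2 + 0 + 2 + 3 + 1 + 3 = 14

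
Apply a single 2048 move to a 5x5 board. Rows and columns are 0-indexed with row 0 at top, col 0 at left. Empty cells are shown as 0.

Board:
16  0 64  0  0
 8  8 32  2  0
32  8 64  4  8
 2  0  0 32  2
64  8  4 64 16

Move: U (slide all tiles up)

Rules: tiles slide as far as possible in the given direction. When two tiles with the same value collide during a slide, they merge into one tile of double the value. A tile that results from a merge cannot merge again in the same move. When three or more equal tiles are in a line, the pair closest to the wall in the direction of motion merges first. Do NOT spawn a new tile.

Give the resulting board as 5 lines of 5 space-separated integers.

Slide up:
col 0: [16, 8, 32, 2, 64] -> [16, 8, 32, 2, 64]
col 1: [0, 8, 8, 0, 8] -> [16, 8, 0, 0, 0]
col 2: [64, 32, 64, 0, 4] -> [64, 32, 64, 4, 0]
col 3: [0, 2, 4, 32, 64] -> [2, 4, 32, 64, 0]
col 4: [0, 0, 8, 2, 16] -> [8, 2, 16, 0, 0]

Answer: 16 16 64  2  8
 8  8 32  4  2
32  0 64 32 16
 2  0  4 64  0
64  0  0  0  0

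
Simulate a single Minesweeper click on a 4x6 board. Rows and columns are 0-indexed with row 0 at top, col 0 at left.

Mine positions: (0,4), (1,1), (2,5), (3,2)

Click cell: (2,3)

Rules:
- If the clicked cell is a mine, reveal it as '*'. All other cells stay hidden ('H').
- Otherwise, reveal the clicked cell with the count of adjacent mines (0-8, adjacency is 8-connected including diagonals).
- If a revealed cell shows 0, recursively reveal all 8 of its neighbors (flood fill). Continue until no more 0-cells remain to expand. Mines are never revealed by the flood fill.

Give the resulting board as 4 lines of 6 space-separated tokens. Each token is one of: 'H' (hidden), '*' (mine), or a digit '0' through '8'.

H H H H H H
H H H H H H
H H H 1 H H
H H H H H H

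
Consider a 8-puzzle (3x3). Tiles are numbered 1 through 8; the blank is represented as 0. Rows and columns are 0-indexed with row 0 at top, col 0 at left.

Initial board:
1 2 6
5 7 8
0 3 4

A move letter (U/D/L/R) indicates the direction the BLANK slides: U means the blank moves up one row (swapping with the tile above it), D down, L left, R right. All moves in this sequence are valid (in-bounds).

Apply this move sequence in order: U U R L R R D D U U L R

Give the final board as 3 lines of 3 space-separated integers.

Answer: 2 6 0
1 7 8
5 3 4

Derivation:
After move 1 (U):
1 2 6
0 7 8
5 3 4

After move 2 (U):
0 2 6
1 7 8
5 3 4

After move 3 (R):
2 0 6
1 7 8
5 3 4

After move 4 (L):
0 2 6
1 7 8
5 3 4

After move 5 (R):
2 0 6
1 7 8
5 3 4

After move 6 (R):
2 6 0
1 7 8
5 3 4

After move 7 (D):
2 6 8
1 7 0
5 3 4

After move 8 (D):
2 6 8
1 7 4
5 3 0

After move 9 (U):
2 6 8
1 7 0
5 3 4

After move 10 (U):
2 6 0
1 7 8
5 3 4

After move 11 (L):
2 0 6
1 7 8
5 3 4

After move 12 (R):
2 6 0
1 7 8
5 3 4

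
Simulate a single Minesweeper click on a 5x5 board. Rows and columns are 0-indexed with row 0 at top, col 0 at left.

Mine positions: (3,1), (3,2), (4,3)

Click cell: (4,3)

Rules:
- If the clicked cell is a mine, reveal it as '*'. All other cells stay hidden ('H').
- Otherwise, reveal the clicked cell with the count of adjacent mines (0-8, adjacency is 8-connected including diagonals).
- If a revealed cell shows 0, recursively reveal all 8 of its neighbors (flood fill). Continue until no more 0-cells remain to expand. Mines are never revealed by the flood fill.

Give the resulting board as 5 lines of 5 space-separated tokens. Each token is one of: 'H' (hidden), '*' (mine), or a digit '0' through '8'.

H H H H H
H H H H H
H H H H H
H H H H H
H H H * H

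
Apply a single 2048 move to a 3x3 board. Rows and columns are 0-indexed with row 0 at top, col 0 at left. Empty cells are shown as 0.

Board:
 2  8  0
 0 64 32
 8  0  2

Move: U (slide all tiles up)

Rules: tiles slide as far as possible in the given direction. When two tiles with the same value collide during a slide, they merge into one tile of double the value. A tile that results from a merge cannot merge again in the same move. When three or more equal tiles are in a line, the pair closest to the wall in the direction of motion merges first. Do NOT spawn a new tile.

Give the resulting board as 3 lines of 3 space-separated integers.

Slide up:
col 0: [2, 0, 8] -> [2, 8, 0]
col 1: [8, 64, 0] -> [8, 64, 0]
col 2: [0, 32, 2] -> [32, 2, 0]

Answer:  2  8 32
 8 64  2
 0  0  0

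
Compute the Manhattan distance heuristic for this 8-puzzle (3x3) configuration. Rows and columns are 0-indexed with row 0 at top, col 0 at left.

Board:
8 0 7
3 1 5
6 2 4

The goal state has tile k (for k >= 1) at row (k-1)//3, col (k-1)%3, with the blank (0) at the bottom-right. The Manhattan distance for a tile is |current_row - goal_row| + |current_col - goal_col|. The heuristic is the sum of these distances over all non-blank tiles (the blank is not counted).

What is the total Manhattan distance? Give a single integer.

Tile 8: (0,0)->(2,1) = 3
Tile 7: (0,2)->(2,0) = 4
Tile 3: (1,0)->(0,2) = 3
Tile 1: (1,1)->(0,0) = 2
Tile 5: (1,2)->(1,1) = 1
Tile 6: (2,0)->(1,2) = 3
Tile 2: (2,1)->(0,1) = 2
Tile 4: (2,2)->(1,0) = 3
Sum: 3 + 4 + 3 + 2 + 1 + 3 + 2 + 3 = 21

Answer: 21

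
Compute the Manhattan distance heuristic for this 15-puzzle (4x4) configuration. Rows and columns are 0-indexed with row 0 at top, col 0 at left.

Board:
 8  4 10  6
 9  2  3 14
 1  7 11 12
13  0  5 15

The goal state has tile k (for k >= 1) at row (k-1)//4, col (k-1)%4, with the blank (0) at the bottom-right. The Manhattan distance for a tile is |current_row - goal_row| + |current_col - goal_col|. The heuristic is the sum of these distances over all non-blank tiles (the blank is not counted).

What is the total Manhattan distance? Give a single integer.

Tile 8: at (0,0), goal (1,3), distance |0-1|+|0-3| = 4
Tile 4: at (0,1), goal (0,3), distance |0-0|+|1-3| = 2
Tile 10: at (0,2), goal (2,1), distance |0-2|+|2-1| = 3
Tile 6: at (0,3), goal (1,1), distance |0-1|+|3-1| = 3
Tile 9: at (1,0), goal (2,0), distance |1-2|+|0-0| = 1
Tile 2: at (1,1), goal (0,1), distance |1-0|+|1-1| = 1
Tile 3: at (1,2), goal (0,2), distance |1-0|+|2-2| = 1
Tile 14: at (1,3), goal (3,1), distance |1-3|+|3-1| = 4
Tile 1: at (2,0), goal (0,0), distance |2-0|+|0-0| = 2
Tile 7: at (2,1), goal (1,2), distance |2-1|+|1-2| = 2
Tile 11: at (2,2), goal (2,2), distance |2-2|+|2-2| = 0
Tile 12: at (2,3), goal (2,3), distance |2-2|+|3-3| = 0
Tile 13: at (3,0), goal (3,0), distance |3-3|+|0-0| = 0
Tile 5: at (3,2), goal (1,0), distance |3-1|+|2-0| = 4
Tile 15: at (3,3), goal (3,2), distance |3-3|+|3-2| = 1
Sum: 4 + 2 + 3 + 3 + 1 + 1 + 1 + 4 + 2 + 2 + 0 + 0 + 0 + 4 + 1 = 28

Answer: 28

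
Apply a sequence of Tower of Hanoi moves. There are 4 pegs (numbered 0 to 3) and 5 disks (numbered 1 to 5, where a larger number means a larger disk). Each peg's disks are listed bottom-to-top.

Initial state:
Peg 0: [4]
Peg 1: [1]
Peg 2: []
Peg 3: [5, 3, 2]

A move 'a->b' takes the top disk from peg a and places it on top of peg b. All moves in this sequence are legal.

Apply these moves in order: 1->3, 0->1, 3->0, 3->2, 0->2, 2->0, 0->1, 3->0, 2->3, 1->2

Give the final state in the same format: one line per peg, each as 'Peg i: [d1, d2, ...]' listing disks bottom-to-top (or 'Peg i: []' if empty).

After move 1 (1->3):
Peg 0: [4]
Peg 1: []
Peg 2: []
Peg 3: [5, 3, 2, 1]

After move 2 (0->1):
Peg 0: []
Peg 1: [4]
Peg 2: []
Peg 3: [5, 3, 2, 1]

After move 3 (3->0):
Peg 0: [1]
Peg 1: [4]
Peg 2: []
Peg 3: [5, 3, 2]

After move 4 (3->2):
Peg 0: [1]
Peg 1: [4]
Peg 2: [2]
Peg 3: [5, 3]

After move 5 (0->2):
Peg 0: []
Peg 1: [4]
Peg 2: [2, 1]
Peg 3: [5, 3]

After move 6 (2->0):
Peg 0: [1]
Peg 1: [4]
Peg 2: [2]
Peg 3: [5, 3]

After move 7 (0->1):
Peg 0: []
Peg 1: [4, 1]
Peg 2: [2]
Peg 3: [5, 3]

After move 8 (3->0):
Peg 0: [3]
Peg 1: [4, 1]
Peg 2: [2]
Peg 3: [5]

After move 9 (2->3):
Peg 0: [3]
Peg 1: [4, 1]
Peg 2: []
Peg 3: [5, 2]

After move 10 (1->2):
Peg 0: [3]
Peg 1: [4]
Peg 2: [1]
Peg 3: [5, 2]

Answer: Peg 0: [3]
Peg 1: [4]
Peg 2: [1]
Peg 3: [5, 2]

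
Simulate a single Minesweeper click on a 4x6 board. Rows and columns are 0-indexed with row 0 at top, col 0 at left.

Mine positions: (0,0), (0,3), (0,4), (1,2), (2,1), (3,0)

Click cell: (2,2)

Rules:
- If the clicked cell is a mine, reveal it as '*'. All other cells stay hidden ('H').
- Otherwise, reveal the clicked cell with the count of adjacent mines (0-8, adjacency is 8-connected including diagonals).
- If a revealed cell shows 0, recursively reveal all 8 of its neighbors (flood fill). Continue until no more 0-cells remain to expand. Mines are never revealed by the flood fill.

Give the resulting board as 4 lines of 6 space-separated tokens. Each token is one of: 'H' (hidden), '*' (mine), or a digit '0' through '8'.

H H H H H H
H H H H H H
H H 2 H H H
H H H H H H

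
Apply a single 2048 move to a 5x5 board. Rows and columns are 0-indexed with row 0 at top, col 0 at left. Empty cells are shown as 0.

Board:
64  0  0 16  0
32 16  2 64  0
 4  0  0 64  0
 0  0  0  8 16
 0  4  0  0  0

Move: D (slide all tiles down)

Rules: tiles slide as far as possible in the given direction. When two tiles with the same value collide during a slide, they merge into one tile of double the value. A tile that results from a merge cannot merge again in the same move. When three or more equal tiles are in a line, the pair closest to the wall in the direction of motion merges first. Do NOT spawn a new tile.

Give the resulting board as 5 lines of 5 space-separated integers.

Slide down:
col 0: [64, 32, 4, 0, 0] -> [0, 0, 64, 32, 4]
col 1: [0, 16, 0, 0, 4] -> [0, 0, 0, 16, 4]
col 2: [0, 2, 0, 0, 0] -> [0, 0, 0, 0, 2]
col 3: [16, 64, 64, 8, 0] -> [0, 0, 16, 128, 8]
col 4: [0, 0, 0, 16, 0] -> [0, 0, 0, 0, 16]

Answer:   0   0   0   0   0
  0   0   0   0   0
 64   0   0  16   0
 32  16   0 128   0
  4   4   2   8  16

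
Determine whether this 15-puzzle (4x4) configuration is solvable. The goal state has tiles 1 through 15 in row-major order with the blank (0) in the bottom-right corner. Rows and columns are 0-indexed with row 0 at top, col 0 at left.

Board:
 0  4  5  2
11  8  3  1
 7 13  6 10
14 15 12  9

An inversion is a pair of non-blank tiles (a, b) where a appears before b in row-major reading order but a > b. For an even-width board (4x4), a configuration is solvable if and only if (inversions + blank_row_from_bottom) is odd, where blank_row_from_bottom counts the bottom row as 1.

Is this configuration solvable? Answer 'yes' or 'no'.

Inversions: 30
Blank is in row 0 (0-indexed from top), which is row 4 counting from the bottom (bottom = 1).
30 + 4 = 34, which is even, so the puzzle is not solvable.

Answer: no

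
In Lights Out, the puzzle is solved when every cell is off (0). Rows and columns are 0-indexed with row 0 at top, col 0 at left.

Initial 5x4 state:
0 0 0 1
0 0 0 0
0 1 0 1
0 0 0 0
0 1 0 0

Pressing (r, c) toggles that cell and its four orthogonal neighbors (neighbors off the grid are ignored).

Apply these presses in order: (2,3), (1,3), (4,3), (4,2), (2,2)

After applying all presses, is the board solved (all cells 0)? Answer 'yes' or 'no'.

Answer: yes

Derivation:
After press 1 at (2,3):
0 0 0 1
0 0 0 1
0 1 1 0
0 0 0 1
0 1 0 0

After press 2 at (1,3):
0 0 0 0
0 0 1 0
0 1 1 1
0 0 0 1
0 1 0 0

After press 3 at (4,3):
0 0 0 0
0 0 1 0
0 1 1 1
0 0 0 0
0 1 1 1

After press 4 at (4,2):
0 0 0 0
0 0 1 0
0 1 1 1
0 0 1 0
0 0 0 0

After press 5 at (2,2):
0 0 0 0
0 0 0 0
0 0 0 0
0 0 0 0
0 0 0 0

Lights still on: 0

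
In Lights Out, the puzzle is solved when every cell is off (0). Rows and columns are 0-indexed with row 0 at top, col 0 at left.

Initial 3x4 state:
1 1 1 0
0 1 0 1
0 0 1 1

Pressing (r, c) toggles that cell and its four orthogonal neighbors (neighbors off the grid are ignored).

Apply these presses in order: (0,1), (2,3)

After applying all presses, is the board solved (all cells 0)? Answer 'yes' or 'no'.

After press 1 at (0,1):
0 0 0 0
0 0 0 1
0 0 1 1

After press 2 at (2,3):
0 0 0 0
0 0 0 0
0 0 0 0

Lights still on: 0

Answer: yes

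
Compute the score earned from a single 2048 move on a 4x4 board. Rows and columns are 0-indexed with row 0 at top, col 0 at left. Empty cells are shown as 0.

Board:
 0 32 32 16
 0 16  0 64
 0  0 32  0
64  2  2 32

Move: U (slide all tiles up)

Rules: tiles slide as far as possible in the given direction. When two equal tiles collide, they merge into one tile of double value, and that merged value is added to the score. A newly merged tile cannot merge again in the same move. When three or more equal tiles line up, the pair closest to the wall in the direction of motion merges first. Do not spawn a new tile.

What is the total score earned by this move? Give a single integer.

Slide up:
col 0: [0, 0, 0, 64] -> [64, 0, 0, 0]  score +0 (running 0)
col 1: [32, 16, 0, 2] -> [32, 16, 2, 0]  score +0 (running 0)
col 2: [32, 0, 32, 2] -> [64, 2, 0, 0]  score +64 (running 64)
col 3: [16, 64, 0, 32] -> [16, 64, 32, 0]  score +0 (running 64)
Board after move:
64 32 64 16
 0 16  2 64
 0  2  0 32
 0  0  0  0

Answer: 64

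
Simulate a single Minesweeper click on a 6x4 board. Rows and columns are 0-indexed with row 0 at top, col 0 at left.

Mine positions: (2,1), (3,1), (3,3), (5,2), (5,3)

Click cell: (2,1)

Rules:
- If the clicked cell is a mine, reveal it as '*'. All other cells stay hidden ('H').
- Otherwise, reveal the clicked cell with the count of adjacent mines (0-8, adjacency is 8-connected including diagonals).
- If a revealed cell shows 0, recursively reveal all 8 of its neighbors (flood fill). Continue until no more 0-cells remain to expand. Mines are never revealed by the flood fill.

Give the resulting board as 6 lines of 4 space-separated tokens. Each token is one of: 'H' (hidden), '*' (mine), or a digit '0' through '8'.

H H H H
H H H H
H * H H
H H H H
H H H H
H H H H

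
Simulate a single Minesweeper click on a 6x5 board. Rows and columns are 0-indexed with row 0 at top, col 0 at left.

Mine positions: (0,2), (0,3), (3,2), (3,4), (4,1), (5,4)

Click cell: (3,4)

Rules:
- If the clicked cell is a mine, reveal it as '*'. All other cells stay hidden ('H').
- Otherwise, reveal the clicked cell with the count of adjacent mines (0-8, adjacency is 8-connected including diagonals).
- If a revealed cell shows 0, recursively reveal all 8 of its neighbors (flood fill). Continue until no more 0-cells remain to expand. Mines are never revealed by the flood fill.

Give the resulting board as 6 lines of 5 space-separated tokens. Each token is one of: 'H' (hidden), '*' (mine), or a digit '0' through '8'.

H H H H H
H H H H H
H H H H H
H H H H *
H H H H H
H H H H H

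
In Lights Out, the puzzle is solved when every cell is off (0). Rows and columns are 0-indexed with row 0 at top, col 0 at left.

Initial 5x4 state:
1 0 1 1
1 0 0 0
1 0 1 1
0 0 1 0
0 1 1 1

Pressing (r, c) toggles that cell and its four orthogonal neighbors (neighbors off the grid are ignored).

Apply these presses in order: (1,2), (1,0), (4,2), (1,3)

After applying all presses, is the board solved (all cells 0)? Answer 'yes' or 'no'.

After press 1 at (1,2):
1 0 0 1
1 1 1 1
1 0 0 1
0 0 1 0
0 1 1 1

After press 2 at (1,0):
0 0 0 1
0 0 1 1
0 0 0 1
0 0 1 0
0 1 1 1

After press 3 at (4,2):
0 0 0 1
0 0 1 1
0 0 0 1
0 0 0 0
0 0 0 0

After press 4 at (1,3):
0 0 0 0
0 0 0 0
0 0 0 0
0 0 0 0
0 0 0 0

Lights still on: 0

Answer: yes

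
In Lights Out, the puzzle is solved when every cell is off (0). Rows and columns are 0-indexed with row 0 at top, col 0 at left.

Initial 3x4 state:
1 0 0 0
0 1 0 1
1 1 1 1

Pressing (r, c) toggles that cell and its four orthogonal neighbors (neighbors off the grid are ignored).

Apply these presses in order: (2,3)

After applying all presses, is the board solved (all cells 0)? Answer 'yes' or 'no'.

Answer: no

Derivation:
After press 1 at (2,3):
1 0 0 0
0 1 0 0
1 1 0 0

Lights still on: 4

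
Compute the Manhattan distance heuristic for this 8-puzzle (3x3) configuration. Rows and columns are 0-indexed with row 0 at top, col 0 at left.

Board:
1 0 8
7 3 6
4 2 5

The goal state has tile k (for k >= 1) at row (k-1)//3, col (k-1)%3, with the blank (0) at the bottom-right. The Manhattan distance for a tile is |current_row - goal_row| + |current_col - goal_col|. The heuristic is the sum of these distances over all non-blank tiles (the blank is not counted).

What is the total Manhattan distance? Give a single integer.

Answer: 11

Derivation:
Tile 1: at (0,0), goal (0,0), distance |0-0|+|0-0| = 0
Tile 8: at (0,2), goal (2,1), distance |0-2|+|2-1| = 3
Tile 7: at (1,0), goal (2,0), distance |1-2|+|0-0| = 1
Tile 3: at (1,1), goal (0,2), distance |1-0|+|1-2| = 2
Tile 6: at (1,2), goal (1,2), distance |1-1|+|2-2| = 0
Tile 4: at (2,0), goal (1,0), distance |2-1|+|0-0| = 1
Tile 2: at (2,1), goal (0,1), distance |2-0|+|1-1| = 2
Tile 5: at (2,2), goal (1,1), distance |2-1|+|2-1| = 2
Sum: 0 + 3 + 1 + 2 + 0 + 1 + 2 + 2 = 11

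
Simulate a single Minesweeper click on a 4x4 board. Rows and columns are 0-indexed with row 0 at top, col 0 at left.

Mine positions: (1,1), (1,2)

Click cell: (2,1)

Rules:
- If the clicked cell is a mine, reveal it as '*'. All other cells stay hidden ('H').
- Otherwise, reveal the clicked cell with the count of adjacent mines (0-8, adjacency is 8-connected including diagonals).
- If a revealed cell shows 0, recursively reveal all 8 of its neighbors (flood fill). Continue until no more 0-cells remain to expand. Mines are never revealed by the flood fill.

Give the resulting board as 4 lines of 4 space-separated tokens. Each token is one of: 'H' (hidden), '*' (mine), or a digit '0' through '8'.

H H H H
H H H H
H 2 H H
H H H H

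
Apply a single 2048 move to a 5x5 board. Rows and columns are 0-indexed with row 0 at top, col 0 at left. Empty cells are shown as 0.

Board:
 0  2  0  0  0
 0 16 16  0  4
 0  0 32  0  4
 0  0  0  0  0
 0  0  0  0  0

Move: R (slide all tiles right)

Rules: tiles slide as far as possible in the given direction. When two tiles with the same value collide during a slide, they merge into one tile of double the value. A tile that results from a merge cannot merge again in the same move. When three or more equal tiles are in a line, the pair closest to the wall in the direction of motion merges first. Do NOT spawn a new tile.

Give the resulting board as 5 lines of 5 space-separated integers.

Slide right:
row 0: [0, 2, 0, 0, 0] -> [0, 0, 0, 0, 2]
row 1: [0, 16, 16, 0, 4] -> [0, 0, 0, 32, 4]
row 2: [0, 0, 32, 0, 4] -> [0, 0, 0, 32, 4]
row 3: [0, 0, 0, 0, 0] -> [0, 0, 0, 0, 0]
row 4: [0, 0, 0, 0, 0] -> [0, 0, 0, 0, 0]

Answer:  0  0  0  0  2
 0  0  0 32  4
 0  0  0 32  4
 0  0  0  0  0
 0  0  0  0  0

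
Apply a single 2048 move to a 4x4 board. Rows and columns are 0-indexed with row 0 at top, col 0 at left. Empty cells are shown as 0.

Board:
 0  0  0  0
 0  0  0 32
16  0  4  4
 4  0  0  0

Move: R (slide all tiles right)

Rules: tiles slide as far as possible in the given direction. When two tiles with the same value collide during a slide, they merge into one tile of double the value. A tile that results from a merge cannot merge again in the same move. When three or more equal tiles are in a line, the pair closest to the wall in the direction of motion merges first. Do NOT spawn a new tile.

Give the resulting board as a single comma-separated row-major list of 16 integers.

Answer: 0, 0, 0, 0, 0, 0, 0, 32, 0, 0, 16, 8, 0, 0, 0, 4

Derivation:
Slide right:
row 0: [0, 0, 0, 0] -> [0, 0, 0, 0]
row 1: [0, 0, 0, 32] -> [0, 0, 0, 32]
row 2: [16, 0, 4, 4] -> [0, 0, 16, 8]
row 3: [4, 0, 0, 0] -> [0, 0, 0, 4]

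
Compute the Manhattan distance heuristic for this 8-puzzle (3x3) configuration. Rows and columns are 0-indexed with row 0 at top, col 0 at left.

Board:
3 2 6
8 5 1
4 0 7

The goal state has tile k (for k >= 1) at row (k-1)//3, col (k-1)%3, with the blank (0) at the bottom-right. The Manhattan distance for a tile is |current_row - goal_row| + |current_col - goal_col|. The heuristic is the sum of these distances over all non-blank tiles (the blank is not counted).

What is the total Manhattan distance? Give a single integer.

Answer: 11

Derivation:
Tile 3: (0,0)->(0,2) = 2
Tile 2: (0,1)->(0,1) = 0
Tile 6: (0,2)->(1,2) = 1
Tile 8: (1,0)->(2,1) = 2
Tile 5: (1,1)->(1,1) = 0
Tile 1: (1,2)->(0,0) = 3
Tile 4: (2,0)->(1,0) = 1
Tile 7: (2,2)->(2,0) = 2
Sum: 2 + 0 + 1 + 2 + 0 + 3 + 1 + 2 = 11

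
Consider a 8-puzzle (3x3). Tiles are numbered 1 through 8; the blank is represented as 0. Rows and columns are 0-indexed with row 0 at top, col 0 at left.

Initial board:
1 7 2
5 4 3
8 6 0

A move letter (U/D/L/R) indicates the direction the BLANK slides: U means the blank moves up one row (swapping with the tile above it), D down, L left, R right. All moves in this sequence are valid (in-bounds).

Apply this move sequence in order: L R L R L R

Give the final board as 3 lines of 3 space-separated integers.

Answer: 1 7 2
5 4 3
8 6 0

Derivation:
After move 1 (L):
1 7 2
5 4 3
8 0 6

After move 2 (R):
1 7 2
5 4 3
8 6 0

After move 3 (L):
1 7 2
5 4 3
8 0 6

After move 4 (R):
1 7 2
5 4 3
8 6 0

After move 5 (L):
1 7 2
5 4 3
8 0 6

After move 6 (R):
1 7 2
5 4 3
8 6 0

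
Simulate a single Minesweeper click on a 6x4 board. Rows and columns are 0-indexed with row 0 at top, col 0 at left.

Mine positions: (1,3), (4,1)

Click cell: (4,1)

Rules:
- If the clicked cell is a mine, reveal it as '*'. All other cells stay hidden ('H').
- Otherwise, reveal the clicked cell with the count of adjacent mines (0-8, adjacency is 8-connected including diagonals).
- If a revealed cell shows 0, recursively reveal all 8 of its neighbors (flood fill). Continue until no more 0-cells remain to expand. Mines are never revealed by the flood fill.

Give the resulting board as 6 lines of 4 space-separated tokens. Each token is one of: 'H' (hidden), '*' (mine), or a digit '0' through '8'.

H H H H
H H H H
H H H H
H H H H
H * H H
H H H H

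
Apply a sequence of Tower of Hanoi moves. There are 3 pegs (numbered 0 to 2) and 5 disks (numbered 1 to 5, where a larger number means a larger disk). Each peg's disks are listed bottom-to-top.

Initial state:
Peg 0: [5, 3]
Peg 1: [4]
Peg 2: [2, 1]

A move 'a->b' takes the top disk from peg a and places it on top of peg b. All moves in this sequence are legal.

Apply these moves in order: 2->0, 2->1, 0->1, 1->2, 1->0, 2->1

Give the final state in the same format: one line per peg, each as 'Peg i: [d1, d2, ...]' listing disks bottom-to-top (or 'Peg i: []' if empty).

After move 1 (2->0):
Peg 0: [5, 3, 1]
Peg 1: [4]
Peg 2: [2]

After move 2 (2->1):
Peg 0: [5, 3, 1]
Peg 1: [4, 2]
Peg 2: []

After move 3 (0->1):
Peg 0: [5, 3]
Peg 1: [4, 2, 1]
Peg 2: []

After move 4 (1->2):
Peg 0: [5, 3]
Peg 1: [4, 2]
Peg 2: [1]

After move 5 (1->0):
Peg 0: [5, 3, 2]
Peg 1: [4]
Peg 2: [1]

After move 6 (2->1):
Peg 0: [5, 3, 2]
Peg 1: [4, 1]
Peg 2: []

Answer: Peg 0: [5, 3, 2]
Peg 1: [4, 1]
Peg 2: []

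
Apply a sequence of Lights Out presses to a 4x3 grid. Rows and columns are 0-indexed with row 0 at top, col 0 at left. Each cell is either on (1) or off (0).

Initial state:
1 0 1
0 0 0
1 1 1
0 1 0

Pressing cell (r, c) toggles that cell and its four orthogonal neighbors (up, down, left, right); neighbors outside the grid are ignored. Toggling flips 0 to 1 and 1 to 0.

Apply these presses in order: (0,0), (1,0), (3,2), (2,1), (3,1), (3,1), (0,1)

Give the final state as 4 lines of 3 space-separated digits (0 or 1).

After press 1 at (0,0):
0 1 1
1 0 0
1 1 1
0 1 0

After press 2 at (1,0):
1 1 1
0 1 0
0 1 1
0 1 0

After press 3 at (3,2):
1 1 1
0 1 0
0 1 0
0 0 1

After press 4 at (2,1):
1 1 1
0 0 0
1 0 1
0 1 1

After press 5 at (3,1):
1 1 1
0 0 0
1 1 1
1 0 0

After press 6 at (3,1):
1 1 1
0 0 0
1 0 1
0 1 1

After press 7 at (0,1):
0 0 0
0 1 0
1 0 1
0 1 1

Answer: 0 0 0
0 1 0
1 0 1
0 1 1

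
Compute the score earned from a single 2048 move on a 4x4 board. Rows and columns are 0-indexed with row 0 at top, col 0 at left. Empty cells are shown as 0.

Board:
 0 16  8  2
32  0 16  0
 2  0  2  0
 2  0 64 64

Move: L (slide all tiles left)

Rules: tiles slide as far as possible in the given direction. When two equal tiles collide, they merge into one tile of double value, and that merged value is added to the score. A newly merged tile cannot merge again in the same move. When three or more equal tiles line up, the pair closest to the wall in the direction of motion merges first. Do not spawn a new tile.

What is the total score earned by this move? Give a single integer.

Slide left:
row 0: [0, 16, 8, 2] -> [16, 8, 2, 0]  score +0 (running 0)
row 1: [32, 0, 16, 0] -> [32, 16, 0, 0]  score +0 (running 0)
row 2: [2, 0, 2, 0] -> [4, 0, 0, 0]  score +4 (running 4)
row 3: [2, 0, 64, 64] -> [2, 128, 0, 0]  score +128 (running 132)
Board after move:
 16   8   2   0
 32  16   0   0
  4   0   0   0
  2 128   0   0

Answer: 132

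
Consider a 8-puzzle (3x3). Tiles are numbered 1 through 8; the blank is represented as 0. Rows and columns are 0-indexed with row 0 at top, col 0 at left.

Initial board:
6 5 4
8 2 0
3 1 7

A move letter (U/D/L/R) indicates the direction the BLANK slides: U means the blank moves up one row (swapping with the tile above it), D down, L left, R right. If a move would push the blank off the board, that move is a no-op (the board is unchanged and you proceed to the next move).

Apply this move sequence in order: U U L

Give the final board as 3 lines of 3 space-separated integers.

After move 1 (U):
6 5 0
8 2 4
3 1 7

After move 2 (U):
6 5 0
8 2 4
3 1 7

After move 3 (L):
6 0 5
8 2 4
3 1 7

Answer: 6 0 5
8 2 4
3 1 7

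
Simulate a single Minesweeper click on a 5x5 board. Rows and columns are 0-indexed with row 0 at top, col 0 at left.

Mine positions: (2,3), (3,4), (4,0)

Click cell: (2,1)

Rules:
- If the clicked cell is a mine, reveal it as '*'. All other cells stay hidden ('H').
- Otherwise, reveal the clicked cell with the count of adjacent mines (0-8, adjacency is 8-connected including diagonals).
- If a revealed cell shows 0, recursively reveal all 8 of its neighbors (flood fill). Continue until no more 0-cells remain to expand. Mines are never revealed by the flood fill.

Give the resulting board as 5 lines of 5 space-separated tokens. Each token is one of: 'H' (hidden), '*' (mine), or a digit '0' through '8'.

0 0 0 0 0
0 0 1 1 1
0 0 1 H H
1 1 1 H H
H H H H H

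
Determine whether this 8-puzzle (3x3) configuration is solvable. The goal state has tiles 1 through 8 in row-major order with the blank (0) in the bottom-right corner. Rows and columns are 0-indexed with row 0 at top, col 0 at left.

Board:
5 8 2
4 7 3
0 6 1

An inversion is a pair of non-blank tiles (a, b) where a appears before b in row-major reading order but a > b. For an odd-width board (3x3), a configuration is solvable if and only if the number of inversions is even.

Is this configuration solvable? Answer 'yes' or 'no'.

Inversions (pairs i<j in row-major order where tile[i] > tile[j] > 0): 18
18 is even, so the puzzle is solvable.

Answer: yes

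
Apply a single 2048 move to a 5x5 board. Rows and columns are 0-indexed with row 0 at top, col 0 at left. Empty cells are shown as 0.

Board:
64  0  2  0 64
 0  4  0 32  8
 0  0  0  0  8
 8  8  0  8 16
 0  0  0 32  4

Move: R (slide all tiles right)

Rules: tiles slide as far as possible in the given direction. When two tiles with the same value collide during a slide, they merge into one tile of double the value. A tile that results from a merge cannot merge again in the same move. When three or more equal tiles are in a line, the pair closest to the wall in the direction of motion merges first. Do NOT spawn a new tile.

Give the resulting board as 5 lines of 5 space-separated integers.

Slide right:
row 0: [64, 0, 2, 0, 64] -> [0, 0, 64, 2, 64]
row 1: [0, 4, 0, 32, 8] -> [0, 0, 4, 32, 8]
row 2: [0, 0, 0, 0, 8] -> [0, 0, 0, 0, 8]
row 3: [8, 8, 0, 8, 16] -> [0, 0, 8, 16, 16]
row 4: [0, 0, 0, 32, 4] -> [0, 0, 0, 32, 4]

Answer:  0  0 64  2 64
 0  0  4 32  8
 0  0  0  0  8
 0  0  8 16 16
 0  0  0 32  4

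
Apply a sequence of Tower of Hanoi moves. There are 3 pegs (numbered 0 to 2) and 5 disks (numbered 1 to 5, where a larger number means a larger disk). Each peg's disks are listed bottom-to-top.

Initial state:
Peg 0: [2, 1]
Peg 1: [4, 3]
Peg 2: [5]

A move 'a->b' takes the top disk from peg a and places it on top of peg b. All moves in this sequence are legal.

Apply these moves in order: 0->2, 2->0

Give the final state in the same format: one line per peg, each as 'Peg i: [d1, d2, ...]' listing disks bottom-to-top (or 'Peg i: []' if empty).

After move 1 (0->2):
Peg 0: [2]
Peg 1: [4, 3]
Peg 2: [5, 1]

After move 2 (2->0):
Peg 0: [2, 1]
Peg 1: [4, 3]
Peg 2: [5]

Answer: Peg 0: [2, 1]
Peg 1: [4, 3]
Peg 2: [5]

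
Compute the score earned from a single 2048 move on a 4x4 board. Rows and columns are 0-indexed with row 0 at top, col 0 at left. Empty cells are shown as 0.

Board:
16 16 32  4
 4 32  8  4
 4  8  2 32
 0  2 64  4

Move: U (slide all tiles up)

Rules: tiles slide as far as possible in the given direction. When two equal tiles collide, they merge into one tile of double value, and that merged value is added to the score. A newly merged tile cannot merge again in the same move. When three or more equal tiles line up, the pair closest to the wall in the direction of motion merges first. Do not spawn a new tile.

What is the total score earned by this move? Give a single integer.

Answer: 16

Derivation:
Slide up:
col 0: [16, 4, 4, 0] -> [16, 8, 0, 0]  score +8 (running 8)
col 1: [16, 32, 8, 2] -> [16, 32, 8, 2]  score +0 (running 8)
col 2: [32, 8, 2, 64] -> [32, 8, 2, 64]  score +0 (running 8)
col 3: [4, 4, 32, 4] -> [8, 32, 4, 0]  score +8 (running 16)
Board after move:
16 16 32  8
 8 32  8 32
 0  8  2  4
 0  2 64  0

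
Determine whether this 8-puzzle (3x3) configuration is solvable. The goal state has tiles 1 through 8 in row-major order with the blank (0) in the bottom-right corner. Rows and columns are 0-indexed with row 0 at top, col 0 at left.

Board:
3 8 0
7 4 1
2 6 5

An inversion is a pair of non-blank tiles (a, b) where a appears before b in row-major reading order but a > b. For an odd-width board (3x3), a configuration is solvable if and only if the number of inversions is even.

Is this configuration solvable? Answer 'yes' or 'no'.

Inversions (pairs i<j in row-major order where tile[i] > tile[j] > 0): 16
16 is even, so the puzzle is solvable.

Answer: yes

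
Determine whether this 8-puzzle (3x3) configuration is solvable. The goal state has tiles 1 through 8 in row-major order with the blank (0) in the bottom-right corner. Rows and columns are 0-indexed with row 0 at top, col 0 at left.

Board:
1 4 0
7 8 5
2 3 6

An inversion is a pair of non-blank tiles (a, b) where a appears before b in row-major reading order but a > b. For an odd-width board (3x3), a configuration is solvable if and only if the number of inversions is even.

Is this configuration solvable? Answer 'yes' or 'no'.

Inversions (pairs i<j in row-major order where tile[i] > tile[j] > 0): 12
12 is even, so the puzzle is solvable.

Answer: yes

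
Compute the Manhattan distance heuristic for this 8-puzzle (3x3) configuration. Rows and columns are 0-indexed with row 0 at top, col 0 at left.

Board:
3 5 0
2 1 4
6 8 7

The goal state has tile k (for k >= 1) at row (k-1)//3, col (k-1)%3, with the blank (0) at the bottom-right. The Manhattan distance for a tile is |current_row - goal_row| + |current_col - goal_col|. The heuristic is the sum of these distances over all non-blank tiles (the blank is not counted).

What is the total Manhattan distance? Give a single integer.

Tile 3: (0,0)->(0,2) = 2
Tile 5: (0,1)->(1,1) = 1
Tile 2: (1,0)->(0,1) = 2
Tile 1: (1,1)->(0,0) = 2
Tile 4: (1,2)->(1,0) = 2
Tile 6: (2,0)->(1,2) = 3
Tile 8: (2,1)->(2,1) = 0
Tile 7: (2,2)->(2,0) = 2
Sum: 2 + 1 + 2 + 2 + 2 + 3 + 0 + 2 = 14

Answer: 14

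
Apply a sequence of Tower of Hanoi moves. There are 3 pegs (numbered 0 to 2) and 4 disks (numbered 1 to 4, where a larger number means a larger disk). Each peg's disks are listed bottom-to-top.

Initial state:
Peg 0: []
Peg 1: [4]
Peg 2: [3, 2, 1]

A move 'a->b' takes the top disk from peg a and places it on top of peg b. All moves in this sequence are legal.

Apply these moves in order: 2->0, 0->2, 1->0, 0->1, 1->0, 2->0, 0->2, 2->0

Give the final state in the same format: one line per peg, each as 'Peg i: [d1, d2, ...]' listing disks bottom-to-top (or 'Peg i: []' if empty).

Answer: Peg 0: [4, 1]
Peg 1: []
Peg 2: [3, 2]

Derivation:
After move 1 (2->0):
Peg 0: [1]
Peg 1: [4]
Peg 2: [3, 2]

After move 2 (0->2):
Peg 0: []
Peg 1: [4]
Peg 2: [3, 2, 1]

After move 3 (1->0):
Peg 0: [4]
Peg 1: []
Peg 2: [3, 2, 1]

After move 4 (0->1):
Peg 0: []
Peg 1: [4]
Peg 2: [3, 2, 1]

After move 5 (1->0):
Peg 0: [4]
Peg 1: []
Peg 2: [3, 2, 1]

After move 6 (2->0):
Peg 0: [4, 1]
Peg 1: []
Peg 2: [3, 2]

After move 7 (0->2):
Peg 0: [4]
Peg 1: []
Peg 2: [3, 2, 1]

After move 8 (2->0):
Peg 0: [4, 1]
Peg 1: []
Peg 2: [3, 2]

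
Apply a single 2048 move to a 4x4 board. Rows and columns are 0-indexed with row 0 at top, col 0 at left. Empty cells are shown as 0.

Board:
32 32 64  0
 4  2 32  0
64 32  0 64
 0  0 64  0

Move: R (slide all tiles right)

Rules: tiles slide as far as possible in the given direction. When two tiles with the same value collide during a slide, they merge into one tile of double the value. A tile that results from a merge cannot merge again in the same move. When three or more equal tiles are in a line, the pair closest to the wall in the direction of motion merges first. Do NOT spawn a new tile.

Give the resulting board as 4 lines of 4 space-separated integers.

Answer:  0  0 64 64
 0  4  2 32
 0 64 32 64
 0  0  0 64

Derivation:
Slide right:
row 0: [32, 32, 64, 0] -> [0, 0, 64, 64]
row 1: [4, 2, 32, 0] -> [0, 4, 2, 32]
row 2: [64, 32, 0, 64] -> [0, 64, 32, 64]
row 3: [0, 0, 64, 0] -> [0, 0, 0, 64]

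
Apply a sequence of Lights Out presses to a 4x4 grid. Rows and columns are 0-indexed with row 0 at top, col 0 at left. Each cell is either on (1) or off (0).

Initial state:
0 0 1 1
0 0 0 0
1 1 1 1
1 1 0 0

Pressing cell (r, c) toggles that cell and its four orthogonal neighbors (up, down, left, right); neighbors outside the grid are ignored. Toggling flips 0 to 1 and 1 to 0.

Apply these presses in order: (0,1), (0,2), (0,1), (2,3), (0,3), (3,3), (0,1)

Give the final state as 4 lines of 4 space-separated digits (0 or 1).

After press 1 at (0,1):
1 1 0 1
0 1 0 0
1 1 1 1
1 1 0 0

After press 2 at (0,2):
1 0 1 0
0 1 1 0
1 1 1 1
1 1 0 0

After press 3 at (0,1):
0 1 0 0
0 0 1 0
1 1 1 1
1 1 0 0

After press 4 at (2,3):
0 1 0 0
0 0 1 1
1 1 0 0
1 1 0 1

After press 5 at (0,3):
0 1 1 1
0 0 1 0
1 1 0 0
1 1 0 1

After press 6 at (3,3):
0 1 1 1
0 0 1 0
1 1 0 1
1 1 1 0

After press 7 at (0,1):
1 0 0 1
0 1 1 0
1 1 0 1
1 1 1 0

Answer: 1 0 0 1
0 1 1 0
1 1 0 1
1 1 1 0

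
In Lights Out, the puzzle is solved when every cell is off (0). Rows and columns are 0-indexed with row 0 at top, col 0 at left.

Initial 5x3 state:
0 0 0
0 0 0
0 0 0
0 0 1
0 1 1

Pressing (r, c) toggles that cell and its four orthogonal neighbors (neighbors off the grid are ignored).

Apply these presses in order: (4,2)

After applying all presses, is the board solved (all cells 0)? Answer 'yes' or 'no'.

Answer: yes

Derivation:
After press 1 at (4,2):
0 0 0
0 0 0
0 0 0
0 0 0
0 0 0

Lights still on: 0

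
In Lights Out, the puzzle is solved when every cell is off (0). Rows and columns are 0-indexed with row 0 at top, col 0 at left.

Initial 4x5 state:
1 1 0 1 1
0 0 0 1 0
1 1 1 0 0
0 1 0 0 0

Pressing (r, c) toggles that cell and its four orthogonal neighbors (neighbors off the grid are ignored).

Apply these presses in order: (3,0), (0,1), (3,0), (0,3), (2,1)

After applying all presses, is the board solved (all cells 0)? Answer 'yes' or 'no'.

After press 1 at (3,0):
1 1 0 1 1
0 0 0 1 0
0 1 1 0 0
1 0 0 0 0

After press 2 at (0,1):
0 0 1 1 1
0 1 0 1 0
0 1 1 0 0
1 0 0 0 0

After press 3 at (3,0):
0 0 1 1 1
0 1 0 1 0
1 1 1 0 0
0 1 0 0 0

After press 4 at (0,3):
0 0 0 0 0
0 1 0 0 0
1 1 1 0 0
0 1 0 0 0

After press 5 at (2,1):
0 0 0 0 0
0 0 0 0 0
0 0 0 0 0
0 0 0 0 0

Lights still on: 0

Answer: yes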